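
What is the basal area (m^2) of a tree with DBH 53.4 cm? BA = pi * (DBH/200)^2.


D/200 = 53.4/200 = 0.267 m
(D/200)^2 = 0.267^2 = 0.071289
BA = 3.141593 * 0.071289 = 0.223961 ≈ 0.2240 m^2

0.2240 m^2


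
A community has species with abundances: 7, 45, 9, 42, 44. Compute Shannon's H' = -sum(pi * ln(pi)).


Total N = 7 + 45 + 9 + 42 + 44 = 147
Per-species terms:
  p = 7/147 = 0.047619; ln(p) = -3.044523; p*ln(p) = 0.047619 * (-3.044523) = -0.144977
  p = 45/147 = 0.306122; ln(p) = -1.183772; p*ln(p) = 0.306122 * (-1.183772) = -0.362379
  p = 9/147 = 0.061224; ln(p) = -2.793216; p*ln(p) = 0.061224 * (-2.793216) = -0.171012
  p = 42/147 = 0.285714; ln(p) = -1.252764; p*ln(p) = 0.285714 * (-1.252764) = -0.357932
  p = 44/147 = 0.299320; ln(p) = -1.206242; p*ln(p) = 0.299320 * (-1.206242) = -0.361052
sum(p*ln(p)) = (-0.144977) + (-0.362379) + (-0.171012) + (-0.357932) + (-0.361052) = -1.397352
H' = -(-1.397352) = 1.397352 ≈ 1.3974

1.3974


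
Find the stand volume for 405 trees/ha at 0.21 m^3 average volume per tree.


V_stand = 405 * 0.21 = 85.05 ≈ 85.1 m^3/ha

85.1 m^3/ha


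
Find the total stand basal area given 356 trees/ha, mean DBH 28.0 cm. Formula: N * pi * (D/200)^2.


(D/200)^2 = (28.0/200)^2 = 0.14^2 = 0.0196
Individual BA = 3.141593 * 0.0196 = 0.0615752 m^2
Stand BA = 356 * 0.0615752 = 21.9208 ≈ 21.92 m^2/ha

21.92 m^2/ha


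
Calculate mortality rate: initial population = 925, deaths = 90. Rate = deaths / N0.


Mortality rate = 90 / 925 = 0.097297 ≈ 0.0973

0.0973


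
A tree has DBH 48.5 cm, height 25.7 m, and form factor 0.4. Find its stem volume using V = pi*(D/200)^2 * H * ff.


(D/200)^2 = (48.5/200)^2 = 0.2425^2 = 0.05880625
BA = 3.141593 * 0.05880625 = 0.184745 m^2
V = 0.184745 * 25.7 * 0.4 = 1.89918 ≈ 1.899 m^3

1.899 m^3


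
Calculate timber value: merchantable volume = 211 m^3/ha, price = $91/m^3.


Value = 211 * 91 = $19201/ha

$19201/ha


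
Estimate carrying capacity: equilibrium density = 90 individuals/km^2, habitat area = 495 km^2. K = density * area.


K = 90 * 495 = 44550 individuals

44550 individuals


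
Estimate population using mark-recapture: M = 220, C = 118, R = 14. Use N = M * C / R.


N = M * C / R = 220 * 118 / 14 = 25960 / 14 = 1854.29 ≈ 1854

1854 individuals


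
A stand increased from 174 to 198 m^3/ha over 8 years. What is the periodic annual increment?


PAI = (V2 - V1) / period = (198 - 174) / 8 = 24 / 8 = 3.00 m^3/ha/yr

3.00 m^3/ha/yr


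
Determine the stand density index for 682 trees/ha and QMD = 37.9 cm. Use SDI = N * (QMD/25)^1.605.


QMD/25 = 37.9/25 = 1.516
(1.516)^1.605 = exp(1.605 * ln(1.516)) = exp(1.605 * 0.416075) = exp(0.667800) = 1.94994
SDI = 682 * 1.94994 = 1329.86 ≈ 1330

1330


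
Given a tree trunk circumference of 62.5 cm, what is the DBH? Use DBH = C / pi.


DBH = C / pi = 62.5 / 3.141593 = 19.8944 ≈ 19.89 cm

19.89 cm


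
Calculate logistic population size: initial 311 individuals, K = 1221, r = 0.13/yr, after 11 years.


(K - N0)/N0 = (1221 - 311)/311 = 910/311 = 2.92605
r*t = 0.13 * 11 = 1.43; exp(-1.43) = 0.239309
2.92605 * 0.239309 = 0.700230
1 + 0.700230 = 1.70023
N = 1221 / 1.70023 = 718.138 ≈ 718

718


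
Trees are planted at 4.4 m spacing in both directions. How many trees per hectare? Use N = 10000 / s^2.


N = 10000 / 4.4^2 = 10000 / 19.36 = 516.529 ≈ 517 trees/ha

517 trees/ha


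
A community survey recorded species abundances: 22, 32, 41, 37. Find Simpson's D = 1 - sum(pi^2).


Total N = 22 + 32 + 41 + 37 = 132
Per-species terms:
  p = 22/132 = 0.166667; p^2 = 0.166667^2 = 0.027778
  p = 32/132 = 0.242424; p^2 = 0.242424^2 = 0.058769
  p = 41/132 = 0.310606; p^2 = 0.310606^2 = 0.096476
  p = 37/132 = 0.280303; p^2 = 0.280303^2 = 0.078570
sum(p^2) = 0.027778 + 0.058769 + 0.096476 + 0.078570 = 0.261593
D = 1 - 0.261593 = 0.738407 ≈ 0.7384

0.7384


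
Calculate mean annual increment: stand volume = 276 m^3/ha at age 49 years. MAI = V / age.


MAI = 276 / 49 = 5.6327 ≈ 5.63 m^3/ha/yr

5.63 m^3/ha/yr


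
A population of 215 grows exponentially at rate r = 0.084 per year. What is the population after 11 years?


r*t = 0.084 * 11 = 0.924
exp(0.924) = 2.51935
N = 215 * 2.51935 = 541.660 ≈ 542

542


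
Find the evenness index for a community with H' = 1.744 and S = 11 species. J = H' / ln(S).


ln(11) = 2.39790
J = H' / ln(S) = 1.744 / 2.39790 = 0.727303 ≈ 0.7273

0.7273


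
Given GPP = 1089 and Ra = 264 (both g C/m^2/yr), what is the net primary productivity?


NPP = GPP - Ra = 1089 - 264 = 825 g C/m^2/yr

825 g C/m^2/yr


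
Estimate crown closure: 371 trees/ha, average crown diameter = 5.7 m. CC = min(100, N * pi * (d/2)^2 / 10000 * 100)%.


(d/2)^2 = (5.7/2)^2 = 2.85^2 = 8.1225
Crown area = 3.141593 * 8.1225 = 25.5176 m^2
N * area / 10000 * 100 = 371 * 25.5176 / 10000 * 100 = 94.6703
CC = min(100, 94.6703) = 94.6703 ≈ 94.7%

94.7%


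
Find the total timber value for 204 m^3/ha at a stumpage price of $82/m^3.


Value = 204 * 82 = $16728/ha

$16728/ha


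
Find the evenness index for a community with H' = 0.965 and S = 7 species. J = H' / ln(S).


ln(7) = 1.94591
J = H' / ln(S) = 0.965 / 1.94591 = 0.495912 ≈ 0.4959

0.4959


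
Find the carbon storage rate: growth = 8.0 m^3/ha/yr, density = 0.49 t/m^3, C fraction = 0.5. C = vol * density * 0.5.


C = 8.0 * 0.49 * 0.5 = 1.96 t C/ha/yr

1.96 t C/ha/yr


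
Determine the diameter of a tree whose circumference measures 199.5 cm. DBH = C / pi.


DBH = C / pi = 199.5 / 3.141593 = 63.5028 ≈ 63.50 cm

63.50 cm


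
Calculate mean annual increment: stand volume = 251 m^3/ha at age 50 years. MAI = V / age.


MAI = 251 / 50 = 5.02 m^3/ha/yr

5.02 m^3/ha/yr


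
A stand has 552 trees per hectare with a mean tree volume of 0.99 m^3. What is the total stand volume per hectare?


V_stand = 552 * 0.99 = 546.48 ≈ 546.5 m^3/ha

546.5 m^3/ha


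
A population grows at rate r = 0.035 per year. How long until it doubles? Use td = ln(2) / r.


td = ln(2) / 0.035 = 0.693147 / 0.035 = 19.8042 ≈ 19.8 years

19.8 years


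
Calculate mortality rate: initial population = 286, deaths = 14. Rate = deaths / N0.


Mortality rate = 14 / 286 = 0.048951 ≈ 0.0490

0.0490


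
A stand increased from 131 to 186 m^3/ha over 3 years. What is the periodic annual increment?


PAI = (V2 - V1) / period = (186 - 131) / 3 = 55 / 3 = 18.3333 ≈ 18.33 m^3/ha/yr

18.33 m^3/ha/yr


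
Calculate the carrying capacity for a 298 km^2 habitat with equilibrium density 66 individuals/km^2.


K = 66 * 298 = 19668 individuals

19668 individuals


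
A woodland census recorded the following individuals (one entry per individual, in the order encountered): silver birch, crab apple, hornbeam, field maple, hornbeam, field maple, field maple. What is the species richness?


Total individuals logged = 7
Distinct species (count of individuals): silver birch (1), crab apple (1), hornbeam (2), field maple (3)
Species richness = number of distinct species = 4

4


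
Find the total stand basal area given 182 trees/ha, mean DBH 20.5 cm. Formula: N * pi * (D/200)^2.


(D/200)^2 = (20.5/200)^2 = 0.1025^2 = 0.01050625
Individual BA = 3.141593 * 0.01050625 = 0.0330064 m^2
Stand BA = 182 * 0.0330064 = 6.00716 ≈ 6.01 m^2/ha

6.01 m^2/ha


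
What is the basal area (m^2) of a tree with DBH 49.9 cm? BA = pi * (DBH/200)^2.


D/200 = 49.9/200 = 0.2495 m
(D/200)^2 = 0.2495^2 = 0.06225025
BA = 3.141593 * 0.06225025 = 0.195565 ≈ 0.1956 m^2

0.1956 m^2


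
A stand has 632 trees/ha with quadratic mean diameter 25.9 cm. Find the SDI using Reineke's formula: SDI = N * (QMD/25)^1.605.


QMD/25 = 25.9/25 = 1.036
(1.036)^1.605 = exp(1.605 * ln(1.036)) = exp(1.605 * 0.0353671) = exp(0.0567642) = 1.05841
SDI = 632 * 1.05841 = 668.915 ≈ 669

669


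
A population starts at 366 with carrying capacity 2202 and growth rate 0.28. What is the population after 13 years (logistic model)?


(K - N0)/N0 = (2202 - 366)/366 = 1836/366 = 5.01639
r*t = 0.28 * 13 = 3.64; exp(-3.64) = 0.0262523
5.01639 * 0.0262523 = 0.131692
1 + 0.131692 = 1.13169
N = 2202 / 1.13169 = 1945.76 ≈ 1946

1946


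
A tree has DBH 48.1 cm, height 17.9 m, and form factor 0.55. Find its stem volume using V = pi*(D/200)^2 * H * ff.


(D/200)^2 = (48.1/200)^2 = 0.2405^2 = 0.05784025
BA = 3.141593 * 0.05784025 = 0.181711 m^2
V = 0.181711 * 17.9 * 0.55 = 1.78894 ≈ 1.789 m^3

1.789 m^3


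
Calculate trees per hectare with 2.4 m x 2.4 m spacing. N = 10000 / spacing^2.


N = 10000 / 2.4^2 = 10000 / 5.76 = 1736.11 ≈ 1736 trees/ha

1736 trees/ha


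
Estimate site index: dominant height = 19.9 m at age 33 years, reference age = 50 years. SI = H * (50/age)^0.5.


50/33 = 1.51515
(1.51515)^0.5 = 1.23091
SI = 19.9 * 1.23091 = 24.4951 ≈ 24.5 m

24.5 m


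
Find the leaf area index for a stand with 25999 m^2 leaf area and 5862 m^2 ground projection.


LAI = 25999 / 5862 = 4.4352 ≈ 4.44

4.44


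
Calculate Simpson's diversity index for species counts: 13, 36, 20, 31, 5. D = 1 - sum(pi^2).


Total N = 13 + 36 + 20 + 31 + 5 = 105
Per-species terms:
  p = 13/105 = 0.123810; p^2 = 0.123810^2 = 0.015329
  p = 36/105 = 0.342857; p^2 = 0.342857^2 = 0.117551
  p = 20/105 = 0.190476; p^2 = 0.190476^2 = 0.036281
  p = 31/105 = 0.295238; p^2 = 0.295238^2 = 0.087165
  p = 5/105 = 0.047619; p^2 = 0.047619^2 = 0.002268
sum(p^2) = 0.015329 + 0.117551 + 0.036281 + 0.087165 + 0.002268 = 0.258594
D = 1 - 0.258594 = 0.741406 ≈ 0.7414

0.7414


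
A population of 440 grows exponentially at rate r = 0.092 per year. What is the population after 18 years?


r*t = 0.092 * 18 = 1.656
exp(1.656) = 5.23832
N = 440 * 5.23832 = 2304.86 ≈ 2305

2305


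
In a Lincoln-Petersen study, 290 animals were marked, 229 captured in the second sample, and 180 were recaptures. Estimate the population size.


N = M * C / R = 290 * 229 / 180 = 66410 / 180 = 368.94 ≈ 369

369 individuals


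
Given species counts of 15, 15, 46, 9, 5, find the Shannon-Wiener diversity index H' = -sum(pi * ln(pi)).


Total N = 15 + 15 + 46 + 9 + 5 = 90
Per-species terms:
  p = 15/90 = 0.166667; ln(p) = -1.791757; p*ln(p) = 0.166667 * (-1.791757) = -0.298627
  p = 15/90 = 0.166667; ln(p) = -1.791757; p*ln(p) = 0.166667 * (-1.791757) = -0.298627
  p = 46/90 = 0.511111; ln(p) = -0.671168; p*ln(p) = 0.511111 * (-0.671168) = -0.343041
  p = 9/90 = 0.100000; ln(p) = -2.302585; p*ln(p) = 0.100000 * (-2.302585) = -0.230259
  p = 5/90 = 0.055556; ln(p) = -2.890364; p*ln(p) = 0.055556 * (-2.890364) = -0.160577
sum(p*ln(p)) = (-0.298627) + (-0.298627) + (-0.343041) + (-0.230259) + (-0.160577) = -1.331131
H' = -(-1.331131) = 1.331131 ≈ 1.3311

1.3311


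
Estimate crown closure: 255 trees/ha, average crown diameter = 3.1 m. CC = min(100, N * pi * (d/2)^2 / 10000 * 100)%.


(d/2)^2 = (3.1/2)^2 = 1.55^2 = 2.4025
Crown area = 3.141593 * 2.4025 = 7.54768 m^2
N * area / 10000 * 100 = 255 * 7.54768 / 10000 * 100 = 19.2466
CC = min(100, 19.2466) = 19.2466 ≈ 19.2%

19.2%


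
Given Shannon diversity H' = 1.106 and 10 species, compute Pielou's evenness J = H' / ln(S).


ln(10) = 2.30259
J = H' / ln(S) = 1.106 / 2.30259 = 0.480329 ≈ 0.4803

0.4803


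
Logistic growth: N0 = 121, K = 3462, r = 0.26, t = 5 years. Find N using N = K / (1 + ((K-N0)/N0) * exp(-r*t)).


(K - N0)/N0 = (3462 - 121)/121 = 3341/121 = 27.6116
r*t = 0.26 * 5 = 1.3; exp(-1.3) = 0.272532
27.6116 * 0.272532 = 7.52504
1 + 7.52504 = 8.52504
N = 3462 / 8.52504 = 406.098 ≈ 406

406


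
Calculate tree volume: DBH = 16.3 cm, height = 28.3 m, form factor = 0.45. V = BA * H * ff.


(D/200)^2 = (16.3/200)^2 = 0.0815^2 = 0.00664225
BA = 3.141593 * 0.00664225 = 0.0208672 m^2
V = 0.0208672 * 28.3 * 0.45 = 0.265744 ≈ 0.266 m^3

0.266 m^3


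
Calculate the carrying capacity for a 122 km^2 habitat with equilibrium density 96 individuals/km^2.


K = 96 * 122 = 11712 individuals

11712 individuals


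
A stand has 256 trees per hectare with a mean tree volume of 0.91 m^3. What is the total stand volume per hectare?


V_stand = 256 * 0.91 = 232.96 ≈ 233.0 m^3/ha

233.0 m^3/ha


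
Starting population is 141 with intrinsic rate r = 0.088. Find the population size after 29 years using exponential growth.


r*t = 0.088 * 29 = 2.552
exp(2.552) = 12.8327
N = 141 * 12.8327 = 1809.41 ≈ 1809

1809


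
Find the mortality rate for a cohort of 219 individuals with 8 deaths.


Mortality rate = 8 / 219 = 0.036530 ≈ 0.0365

0.0365


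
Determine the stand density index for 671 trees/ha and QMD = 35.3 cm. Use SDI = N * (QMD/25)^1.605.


QMD/25 = 35.3/25 = 1.412
(1.412)^1.605 = exp(1.605 * ln(1.412)) = exp(1.605 * 0.345007) = exp(0.553736) = 1.73974
SDI = 671 * 1.73974 = 1167.37 ≈ 1167

1167


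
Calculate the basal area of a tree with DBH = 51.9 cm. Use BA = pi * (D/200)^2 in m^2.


D/200 = 51.9/200 = 0.2595 m
(D/200)^2 = 0.2595^2 = 0.06734025
BA = 3.141593 * 0.06734025 = 0.211556 ≈ 0.2116 m^2

0.2116 m^2


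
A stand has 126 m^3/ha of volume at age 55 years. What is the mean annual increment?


MAI = 126 / 55 = 2.2909 ≈ 2.29 m^3/ha/yr

2.29 m^3/ha/yr


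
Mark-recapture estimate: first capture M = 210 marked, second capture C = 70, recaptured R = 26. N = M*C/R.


N = M * C / R = 210 * 70 / 26 = 14700 / 26 = 565.38 ≈ 565

565 individuals


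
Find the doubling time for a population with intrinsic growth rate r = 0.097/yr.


td = ln(2) / 0.097 = 0.693147 / 0.097 = 7.14585 ≈ 7.1 years

7.1 years


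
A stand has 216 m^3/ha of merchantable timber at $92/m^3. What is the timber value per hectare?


Value = 216 * 92 = $19872/ha

$19872/ha


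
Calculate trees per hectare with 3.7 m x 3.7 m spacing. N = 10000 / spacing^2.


N = 10000 / 3.7^2 = 10000 / 13.69 = 730.460 ≈ 730 trees/ha

730 trees/ha


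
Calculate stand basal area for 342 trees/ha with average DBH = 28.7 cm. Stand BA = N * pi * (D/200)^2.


(D/200)^2 = (28.7/200)^2 = 0.1435^2 = 0.02059225
Individual BA = 3.141593 * 0.02059225 = 0.0646925 m^2
Stand BA = 342 * 0.0646925 = 22.1248 ≈ 22.12 m^2/ha

22.12 m^2/ha


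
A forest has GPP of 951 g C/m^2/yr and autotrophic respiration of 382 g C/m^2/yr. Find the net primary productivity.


NPP = GPP - Ra = 951 - 382 = 569 g C/m^2/yr

569 g C/m^2/yr


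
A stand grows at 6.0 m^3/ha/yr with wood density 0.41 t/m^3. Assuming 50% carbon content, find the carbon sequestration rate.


C = 6.0 * 0.41 * 0.5 = 1.23 t C/ha/yr

1.23 t C/ha/yr


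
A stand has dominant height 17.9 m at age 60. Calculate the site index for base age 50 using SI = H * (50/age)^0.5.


50/60 = 0.833333
(0.833333)^0.5 = 0.912871
SI = 17.9 * 0.912871 = 16.3404 ≈ 16.3 m

16.3 m


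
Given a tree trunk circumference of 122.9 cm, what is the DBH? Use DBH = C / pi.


DBH = C / pi = 122.9 / 3.141593 = 39.1203 ≈ 39.12 cm

39.12 cm


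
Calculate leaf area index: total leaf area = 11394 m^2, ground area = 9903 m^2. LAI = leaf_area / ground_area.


LAI = 11394 / 9903 = 1.1506 ≈ 1.15

1.15


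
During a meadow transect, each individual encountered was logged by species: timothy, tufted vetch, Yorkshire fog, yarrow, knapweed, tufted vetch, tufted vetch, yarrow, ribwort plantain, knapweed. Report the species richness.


Total individuals logged = 10
Distinct species (count of individuals): timothy (1), tufted vetch (3), Yorkshire fog (1), yarrow (2), knapweed (2), ribwort plantain (1)
Species richness = number of distinct species = 6

6


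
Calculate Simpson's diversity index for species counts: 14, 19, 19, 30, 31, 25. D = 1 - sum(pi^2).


Total N = 14 + 19 + 19 + 30 + 31 + 25 = 138
Per-species terms:
  p = 14/138 = 0.101449; p^2 = 0.101449^2 = 0.010292
  p = 19/138 = 0.137681; p^2 = 0.137681^2 = 0.018956
  p = 19/138 = 0.137681; p^2 = 0.137681^2 = 0.018956
  p = 30/138 = 0.217391; p^2 = 0.217391^2 = 0.047259
  p = 31/138 = 0.224638; p^2 = 0.224638^2 = 0.050462
  p = 25/138 = 0.181159; p^2 = 0.181159^2 = 0.032819
sum(p^2) = 0.010292 + 0.018956 + 0.018956 + 0.047259 + 0.050462 + 0.032819 = 0.178744
D = 1 - 0.178744 = 0.821256 ≈ 0.8213

0.8213


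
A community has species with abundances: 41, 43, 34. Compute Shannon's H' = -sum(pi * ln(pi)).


Total N = 41 + 43 + 34 = 118
Per-species terms:
  p = 41/118 = 0.347458; ln(p) = -1.057111; p*ln(p) = 0.347458 * (-1.057111) = -0.367302
  p = 43/118 = 0.364407; ln(p) = -1.009484; p*ln(p) = 0.364407 * (-1.009484) = -0.367863
  p = 34/118 = 0.288136; ln(p) = -1.244323; p*ln(p) = 0.288136 * (-1.244323) = -0.358534
sum(p*ln(p)) = (-0.367302) + (-0.367863) + (-0.358534) = -1.093699
H' = -(-1.093699) = 1.093699 ≈ 1.0937

1.0937


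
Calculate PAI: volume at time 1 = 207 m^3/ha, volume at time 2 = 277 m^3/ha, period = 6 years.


PAI = (V2 - V1) / period = (277 - 207) / 6 = 70 / 6 = 11.6667 ≈ 11.67 m^3/ha/yr

11.67 m^3/ha/yr


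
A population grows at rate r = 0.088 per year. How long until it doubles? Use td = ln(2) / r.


td = ln(2) / 0.088 = 0.693147 / 0.088 = 7.87667 ≈ 7.9 years

7.9 years


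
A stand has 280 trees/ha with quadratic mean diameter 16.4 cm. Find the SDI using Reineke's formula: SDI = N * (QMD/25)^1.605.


QMD/25 = 16.4/25 = 0.656
(0.656)^1.605 = exp(1.605 * ln(0.656)) = exp(1.605 * (-0.421594)) = exp(-0.676658) = 0.508313
SDI = 280 * 0.508313 = 142.328 ≈ 142

142


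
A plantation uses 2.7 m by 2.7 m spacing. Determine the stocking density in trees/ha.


N = 10000 / 2.7^2 = 10000 / 7.29 = 1371.74 ≈ 1372 trees/ha

1372 trees/ha


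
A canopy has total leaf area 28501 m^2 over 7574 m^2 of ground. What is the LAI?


LAI = 28501 / 7574 = 3.7630 ≈ 3.76

3.76


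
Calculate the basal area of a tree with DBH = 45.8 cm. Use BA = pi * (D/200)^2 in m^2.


D/200 = 45.8/200 = 0.229 m
(D/200)^2 = 0.229^2 = 0.052441
BA = 3.141593 * 0.052441 = 0.164748 ≈ 0.1647 m^2

0.1647 m^2


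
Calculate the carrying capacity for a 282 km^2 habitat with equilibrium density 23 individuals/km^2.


K = 23 * 282 = 6486 individuals

6486 individuals


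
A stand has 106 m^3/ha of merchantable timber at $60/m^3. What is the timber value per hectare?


Value = 106 * 60 = $6360/ha

$6360/ha


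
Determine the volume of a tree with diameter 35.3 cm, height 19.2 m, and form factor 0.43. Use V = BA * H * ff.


(D/200)^2 = (35.3/200)^2 = 0.1765^2 = 0.03115225
BA = 3.141593 * 0.03115225 = 0.0978677 m^2
V = 0.0978677 * 19.2 * 0.43 = 0.807996 ≈ 0.808 m^3

0.808 m^3


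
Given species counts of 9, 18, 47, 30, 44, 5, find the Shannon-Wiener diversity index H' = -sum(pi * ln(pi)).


Total N = 9 + 18 + 47 + 30 + 44 + 5 = 153
Per-species terms:
  p = 9/153 = 0.058824; ln(p) = -2.833205; p*ln(p) = 0.058824 * (-2.833205) = -0.166660
  p = 18/153 = 0.117647; ln(p) = -2.140067; p*ln(p) = 0.117647 * (-2.140067) = -0.251772
  p = 47/153 = 0.307190; ln(p) = -1.180289; p*ln(p) = 0.307190 * (-1.180289) = -0.362573
  p = 30/153 = 0.196078; ln(p) = -1.629243; p*ln(p) = 0.196078 * (-1.629243) = -0.319459
  p = 44/153 = 0.287582; ln(p) = -1.246247; p*ln(p) = 0.287582 * (-1.246247) = -0.358398
  p = 5/153 = 0.032680; ln(p) = -3.420992; p*ln(p) = 0.032680 * (-3.420992) = -0.111798
sum(p*ln(p)) = (-0.166660) + (-0.251772) + (-0.362573) + (-0.319459) + (-0.358398) + (-0.111798) = -1.570660
H' = -(-1.570660) = 1.570660 ≈ 1.5707

1.5707


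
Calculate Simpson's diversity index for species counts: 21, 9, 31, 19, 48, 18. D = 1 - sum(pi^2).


Total N = 21 + 9 + 31 + 19 + 48 + 18 = 146
Per-species terms:
  p = 21/146 = 0.143836; p^2 = 0.143836^2 = 0.020689
  p = 9/146 = 0.061644; p^2 = 0.061644^2 = 0.003800
  p = 31/146 = 0.212329; p^2 = 0.212329^2 = 0.045084
  p = 19/146 = 0.130137; p^2 = 0.130137^2 = 0.016936
  p = 48/146 = 0.328767; p^2 = 0.328767^2 = 0.108088
  p = 18/146 = 0.123288; p^2 = 0.123288^2 = 0.015200
sum(p^2) = 0.020689 + 0.003800 + 0.045084 + 0.016936 + 0.108088 + 0.015200 = 0.209797
D = 1 - 0.209797 = 0.790203 ≈ 0.7902

0.7902


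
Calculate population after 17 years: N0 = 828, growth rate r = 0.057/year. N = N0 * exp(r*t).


r*t = 0.057 * 17 = 0.969
exp(0.969) = 2.63531
N = 828 * 2.63531 = 2182.04 ≈ 2182

2182


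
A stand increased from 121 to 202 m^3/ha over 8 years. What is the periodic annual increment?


PAI = (V2 - V1) / period = (202 - 121) / 8 = 81 / 8 = 10.1250 ≈ 10.13 m^3/ha/yr

10.13 m^3/ha/yr


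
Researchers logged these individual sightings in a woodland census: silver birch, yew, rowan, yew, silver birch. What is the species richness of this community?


Total individuals logged = 5
Distinct species (count of individuals): silver birch (2), yew (2), rowan (1)
Species richness = number of distinct species = 3

3


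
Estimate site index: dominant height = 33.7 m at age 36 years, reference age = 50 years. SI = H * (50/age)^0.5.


50/36 = 1.38889
(1.38889)^0.5 = 1.17851
SI = 33.7 * 1.17851 = 39.7158 ≈ 39.7 m

39.7 m


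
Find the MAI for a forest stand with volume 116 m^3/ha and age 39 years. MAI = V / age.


MAI = 116 / 39 = 2.9744 ≈ 2.97 m^3/ha/yr

2.97 m^3/ha/yr


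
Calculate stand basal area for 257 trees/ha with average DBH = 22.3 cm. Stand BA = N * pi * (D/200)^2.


(D/200)^2 = (22.3/200)^2 = 0.1115^2 = 0.01243225
Individual BA = 3.141593 * 0.01243225 = 0.0390571 m^2
Stand BA = 257 * 0.0390571 = 10.0377 ≈ 10.04 m^2/ha

10.04 m^2/ha


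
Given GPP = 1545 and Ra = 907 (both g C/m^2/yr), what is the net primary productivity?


NPP = GPP - Ra = 1545 - 907 = 638 g C/m^2/yr

638 g C/m^2/yr


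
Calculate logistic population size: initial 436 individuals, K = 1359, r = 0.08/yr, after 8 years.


(K - N0)/N0 = (1359 - 436)/436 = 923/436 = 2.11697
r*t = 0.08 * 8 = 0.64; exp(-0.64) = 0.527292
2.11697 * 0.527292 = 1.11626
1 + 1.11626 = 2.11626
N = 1359 / 2.11626 = 642.171 ≈ 642

642


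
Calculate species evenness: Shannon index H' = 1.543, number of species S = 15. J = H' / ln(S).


ln(15) = 2.70805
J = H' / ln(S) = 1.543 / 2.70805 = 0.569783 ≈ 0.5698

0.5698


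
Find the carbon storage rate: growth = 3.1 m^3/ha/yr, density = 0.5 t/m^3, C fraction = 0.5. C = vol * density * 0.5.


C = 3.1 * 0.5 * 0.5 = 0.775 ≈ 0.78 t C/ha/yr

0.78 t C/ha/yr


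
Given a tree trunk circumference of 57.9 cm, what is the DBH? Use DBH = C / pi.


DBH = C / pi = 57.9 / 3.141593 = 18.4301 ≈ 18.43 cm

18.43 cm


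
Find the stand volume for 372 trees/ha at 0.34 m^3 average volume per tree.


V_stand = 372 * 0.34 = 126.48 ≈ 126.5 m^3/ha

126.5 m^3/ha


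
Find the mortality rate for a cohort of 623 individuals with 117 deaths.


Mortality rate = 117 / 623 = 0.187801 ≈ 0.1878

0.1878


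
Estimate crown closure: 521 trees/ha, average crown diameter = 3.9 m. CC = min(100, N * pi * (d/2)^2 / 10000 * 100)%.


(d/2)^2 = (3.9/2)^2 = 1.95^2 = 3.8025
Crown area = 3.141593 * 3.8025 = 11.9459 m^2
N * area / 10000 * 100 = 521 * 11.9459 / 10000 * 100 = 62.2381
CC = min(100, 62.2381) = 62.2381 ≈ 62.2%

62.2%


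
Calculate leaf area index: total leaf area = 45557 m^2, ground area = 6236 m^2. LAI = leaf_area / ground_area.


LAI = 45557 / 6236 = 7.3055 ≈ 7.31

7.31


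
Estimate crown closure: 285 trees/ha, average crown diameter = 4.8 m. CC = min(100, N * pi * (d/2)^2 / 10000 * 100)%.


(d/2)^2 = (4.8/2)^2 = 2.4^2 = 5.76
Crown area = 3.141593 * 5.76 = 18.0956 m^2
N * area / 10000 * 100 = 285 * 18.0956 / 10000 * 100 = 51.5725
CC = min(100, 51.5725) = 51.5725 ≈ 51.6%

51.6%


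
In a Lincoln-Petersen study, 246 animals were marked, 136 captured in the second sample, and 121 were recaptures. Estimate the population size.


N = M * C / R = 246 * 136 / 121 = 33456 / 121 = 276.496 ≈ 276

276 individuals


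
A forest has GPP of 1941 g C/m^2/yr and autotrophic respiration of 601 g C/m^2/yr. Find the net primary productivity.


NPP = GPP - Ra = 1941 - 601 = 1340 g C/m^2/yr

1340 g C/m^2/yr


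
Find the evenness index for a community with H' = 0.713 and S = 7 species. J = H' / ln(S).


ln(7) = 1.94591
J = H' / ln(S) = 0.713 / 1.94591 = 0.366410 ≈ 0.3664

0.3664


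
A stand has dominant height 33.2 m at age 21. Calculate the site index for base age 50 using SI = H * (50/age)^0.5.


50/21 = 2.38095
(2.38095)^0.5 = 1.54303
SI = 33.2 * 1.54303 = 51.2286 ≈ 51.2 m

51.2 m


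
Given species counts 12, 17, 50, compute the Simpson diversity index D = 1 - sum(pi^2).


Total N = 12 + 17 + 50 = 79
Per-species terms:
  p = 12/79 = 0.151899; p^2 = 0.151899^2 = 0.023073
  p = 17/79 = 0.215190; p^2 = 0.215190^2 = 0.046307
  p = 50/79 = 0.632911; p^2 = 0.632911^2 = 0.400576
sum(p^2) = 0.023073 + 0.046307 + 0.400576 = 0.469956
D = 1 - 0.469956 = 0.530044 ≈ 0.5300

0.5300


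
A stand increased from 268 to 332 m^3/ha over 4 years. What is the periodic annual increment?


PAI = (V2 - V1) / period = (332 - 268) / 4 = 64 / 4 = 16.00 m^3/ha/yr

16.00 m^3/ha/yr


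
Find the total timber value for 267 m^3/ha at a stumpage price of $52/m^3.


Value = 267 * 52 = $13884/ha

$13884/ha


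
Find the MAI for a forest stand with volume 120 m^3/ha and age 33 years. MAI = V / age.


MAI = 120 / 33 = 3.6364 ≈ 3.64 m^3/ha/yr

3.64 m^3/ha/yr


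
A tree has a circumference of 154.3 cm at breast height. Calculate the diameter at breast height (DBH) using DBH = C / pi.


DBH = C / pi = 154.3 / 3.141593 = 49.1152 ≈ 49.12 cm

49.12 cm


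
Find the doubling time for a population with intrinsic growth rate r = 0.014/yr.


td = ln(2) / 0.014 = 0.693147 / 0.014 = 49.5105 ≈ 49.5 years

49.5 years


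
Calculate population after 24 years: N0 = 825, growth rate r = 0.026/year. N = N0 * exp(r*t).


r*t = 0.026 * 24 = 0.624
exp(0.624) = 1.86638
N = 825 * 1.86638 = 1539.76 ≈ 1540

1540


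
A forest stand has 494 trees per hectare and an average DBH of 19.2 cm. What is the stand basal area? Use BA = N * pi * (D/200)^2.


(D/200)^2 = (19.2/200)^2 = 0.096^2 = 0.009216
Individual BA = 3.141593 * 0.009216 = 0.0289529 m^2
Stand BA = 494 * 0.0289529 = 14.3027 ≈ 14.30 m^2/ha

14.30 m^2/ha


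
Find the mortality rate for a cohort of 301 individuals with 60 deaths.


Mortality rate = 60 / 301 = 0.199336 ≈ 0.1993

0.1993


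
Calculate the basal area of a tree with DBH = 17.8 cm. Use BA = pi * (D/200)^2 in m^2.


D/200 = 17.8/200 = 0.089 m
(D/200)^2 = 0.089^2 = 0.007921
BA = 3.141593 * 0.007921 = 0.0248846 ≈ 0.0249 m^2

0.0249 m^2


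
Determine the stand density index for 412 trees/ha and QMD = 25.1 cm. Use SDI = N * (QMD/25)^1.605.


QMD/25 = 25.1/25 = 1.004
(1.004)^1.605 = exp(1.605 * ln(1.004)) = exp(1.605 * 0.00399202) = exp(0.00640719) = 1.00643
SDI = 412 * 1.00643 = 414.649 ≈ 415

415


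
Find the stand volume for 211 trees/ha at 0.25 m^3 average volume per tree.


V_stand = 211 * 0.25 = 52.75 ≈ 52.8 m^3/ha

52.8 m^3/ha


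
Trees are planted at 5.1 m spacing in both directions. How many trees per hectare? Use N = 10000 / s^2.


N = 10000 / 5.1^2 = 10000 / 26.01 = 384.468 ≈ 384 trees/ha

384 trees/ha


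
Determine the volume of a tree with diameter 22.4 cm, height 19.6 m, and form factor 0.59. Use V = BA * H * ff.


(D/200)^2 = (22.4/200)^2 = 0.112^2 = 0.012544
BA = 3.141593 * 0.012544 = 0.0394081 m^2
V = 0.0394081 * 19.6 * 0.59 = 0.455715 ≈ 0.456 m^3

0.456 m^3


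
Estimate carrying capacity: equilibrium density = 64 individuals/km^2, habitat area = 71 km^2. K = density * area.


K = 64 * 71 = 4544 individuals

4544 individuals


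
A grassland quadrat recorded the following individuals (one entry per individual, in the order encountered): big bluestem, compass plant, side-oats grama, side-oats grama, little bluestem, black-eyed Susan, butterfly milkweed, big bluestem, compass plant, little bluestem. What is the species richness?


Total individuals logged = 10
Distinct species (count of individuals): big bluestem (2), compass plant (2), side-oats grama (2), little bluestem (2), black-eyed Susan (1), butterfly milkweed (1)
Species richness = number of distinct species = 6

6


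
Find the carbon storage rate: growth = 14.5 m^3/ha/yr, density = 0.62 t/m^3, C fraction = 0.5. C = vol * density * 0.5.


C = 14.5 * 0.62 * 0.5 = 4.495 ≈ 4.50 t C/ha/yr

4.50 t C/ha/yr


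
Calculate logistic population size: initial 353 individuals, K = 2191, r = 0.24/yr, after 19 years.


(K - N0)/N0 = (2191 - 353)/353 = 1838/353 = 5.20680
r*t = 0.24 * 19 = 4.56; exp(-4.56) = 0.0104621
5.20680 * 0.0104621 = 0.0544741
1 + 0.0544741 = 1.05447
N = 2191 / 1.05447 = 2077.82 ≈ 2078

2078


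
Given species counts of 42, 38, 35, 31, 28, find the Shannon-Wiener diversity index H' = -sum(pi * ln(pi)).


Total N = 42 + 38 + 35 + 31 + 28 = 174
Per-species terms:
  p = 42/174 = 0.241379; ln(p) = -1.421387; p*ln(p) = 0.241379 * (-1.421387) = -0.343093
  p = 38/174 = 0.218391; ln(p) = -1.521468; p*ln(p) = 0.218391 * (-1.521468) = -0.332275
  p = 35/174 = 0.201149; ln(p) = -1.603709; p*ln(p) = 0.201149 * (-1.603709) = -0.322584
  p = 31/174 = 0.178161; ln(p) = -1.725068; p*ln(p) = 0.178161 * (-1.725068) = -0.307340
  p = 28/174 = 0.160920; ln(p) = -1.826848; p*ln(p) = 0.160920 * (-1.826848) = -0.293976
sum(p*ln(p)) = (-0.343093) + (-0.332275) + (-0.322584) + (-0.307340) + (-0.293976) = -1.599268
H' = -(-1.599268) = 1.599268 ≈ 1.5993

1.5993


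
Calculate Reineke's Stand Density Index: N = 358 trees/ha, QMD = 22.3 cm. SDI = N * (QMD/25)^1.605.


QMD/25 = 22.3/25 = 0.892
(0.892)^1.605 = exp(1.605 * ln(0.892)) = exp(1.605 * (-0.114289)) = exp(-0.183434) = 0.832407
SDI = 358 * 0.832407 = 298.002 ≈ 298

298


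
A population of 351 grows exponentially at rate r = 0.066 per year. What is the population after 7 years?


r*t = 0.066 * 7 = 0.462
exp(0.462) = 1.58725
N = 351 * 1.58725 = 557.125 ≈ 557

557


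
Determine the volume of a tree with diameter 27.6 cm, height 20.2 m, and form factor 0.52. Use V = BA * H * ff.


(D/200)^2 = (27.6/200)^2 = 0.138^2 = 0.019044
BA = 3.141593 * 0.019044 = 0.0598285 m^2
V = 0.0598285 * 20.2 * 0.52 = 0.628439 ≈ 0.628 m^3

0.628 m^3


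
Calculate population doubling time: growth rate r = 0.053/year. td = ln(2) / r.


td = ln(2) / 0.053 = 0.693147 / 0.053 = 13.0782 ≈ 13.1 years

13.1 years


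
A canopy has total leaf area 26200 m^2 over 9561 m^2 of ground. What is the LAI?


LAI = 26200 / 9561 = 2.7403 ≈ 2.74

2.74


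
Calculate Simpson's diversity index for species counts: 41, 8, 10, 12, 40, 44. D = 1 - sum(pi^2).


Total N = 41 + 8 + 10 + 12 + 40 + 44 = 155
Per-species terms:
  p = 41/155 = 0.264516; p^2 = 0.264516^2 = 0.069969
  p = 8/155 = 0.051613; p^2 = 0.051613^2 = 0.002664
  p = 10/155 = 0.064516; p^2 = 0.064516^2 = 0.004162
  p = 12/155 = 0.077419; p^2 = 0.077419^2 = 0.005994
  p = 40/155 = 0.258065; p^2 = 0.258065^2 = 0.066598
  p = 44/155 = 0.283871; p^2 = 0.283871^2 = 0.080583
sum(p^2) = 0.069969 + 0.002664 + 0.004162 + 0.005994 + 0.066598 + 0.080583 = 0.229970
D = 1 - 0.229970 = 0.770030 ≈ 0.7700

0.7700


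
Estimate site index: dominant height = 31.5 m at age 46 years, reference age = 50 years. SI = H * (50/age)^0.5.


50/46 = 1.08696
(1.08696)^0.5 = 1.04257
SI = 31.5 * 1.04257 = 32.8410 ≈ 32.8 m

32.8 m


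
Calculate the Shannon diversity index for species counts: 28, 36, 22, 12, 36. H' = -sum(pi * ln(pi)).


Total N = 28 + 36 + 22 + 12 + 36 = 134
Per-species terms:
  p = 28/134 = 0.208955; ln(p) = -1.565636; p*ln(p) = 0.208955 * (-1.565636) = -0.327147
  p = 36/134 = 0.268657; ln(p) = -1.314320; p*ln(p) = 0.268657 * (-1.314320) = -0.353101
  p = 22/134 = 0.164179; ln(p) = -1.806798; p*ln(p) = 0.164179 * (-1.806798) = -0.296638
  p = 12/134 = 0.089552; ln(p) = -2.412936; p*ln(p) = 0.089552 * (-2.412936) = -0.216083
  p = 36/134 = 0.268657; ln(p) = -1.314320; p*ln(p) = 0.268657 * (-1.314320) = -0.353101
sum(p*ln(p)) = (-0.327147) + (-0.353101) + (-0.296638) + (-0.216083) + (-0.353101) = -1.546070
H' = -(-1.546070) = 1.546070 ≈ 1.5461

1.5461


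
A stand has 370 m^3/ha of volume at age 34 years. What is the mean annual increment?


MAI = 370 / 34 = 10.8824 ≈ 10.88 m^3/ha/yr

10.88 m^3/ha/yr


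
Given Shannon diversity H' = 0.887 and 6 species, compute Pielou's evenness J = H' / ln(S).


ln(6) = 1.79176
J = H' / ln(S) = 0.887 / 1.79176 = 0.495044 ≈ 0.4950

0.4950


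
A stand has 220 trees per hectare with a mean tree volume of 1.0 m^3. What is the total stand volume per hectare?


V_stand = 220 * 1.0 = 220.0 m^3/ha

220.0 m^3/ha


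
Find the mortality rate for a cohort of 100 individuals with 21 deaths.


Mortality rate = 21 / 100 = 0.2100

0.2100


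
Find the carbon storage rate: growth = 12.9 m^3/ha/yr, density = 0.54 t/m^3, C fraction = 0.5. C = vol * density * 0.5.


C = 12.9 * 0.54 * 0.5 = 3.483 ≈ 3.48 t C/ha/yr

3.48 t C/ha/yr


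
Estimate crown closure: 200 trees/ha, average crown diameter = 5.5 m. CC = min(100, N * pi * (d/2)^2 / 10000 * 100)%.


(d/2)^2 = (5.5/2)^2 = 2.75^2 = 7.5625
Crown area = 3.141593 * 7.5625 = 23.7583 m^2
N * area / 10000 * 100 = 200 * 23.7583 / 10000 * 100 = 47.5166
CC = min(100, 47.5166) = 47.5166 ≈ 47.5%

47.5%


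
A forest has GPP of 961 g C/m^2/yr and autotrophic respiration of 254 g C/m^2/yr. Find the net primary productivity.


NPP = GPP - Ra = 961 - 254 = 707 g C/m^2/yr

707 g C/m^2/yr


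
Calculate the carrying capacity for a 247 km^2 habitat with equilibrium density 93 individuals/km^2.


K = 93 * 247 = 22971 individuals

22971 individuals


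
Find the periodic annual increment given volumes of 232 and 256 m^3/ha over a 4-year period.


PAI = (V2 - V1) / period = (256 - 232) / 4 = 24 / 4 = 6.00 m^3/ha/yr

6.00 m^3/ha/yr


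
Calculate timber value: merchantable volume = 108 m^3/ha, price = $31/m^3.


Value = 108 * 31 = $3348/ha

$3348/ha


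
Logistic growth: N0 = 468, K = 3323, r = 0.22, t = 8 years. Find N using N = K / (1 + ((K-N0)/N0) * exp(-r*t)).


(K - N0)/N0 = (3323 - 468)/468 = 2855/468 = 6.10043
r*t = 0.22 * 8 = 1.76; exp(-1.76) = 0.172045
6.10043 * 0.172045 = 1.04955
1 + 1.04955 = 2.04955
N = 3323 / 2.04955 = 1621.33 ≈ 1621

1621


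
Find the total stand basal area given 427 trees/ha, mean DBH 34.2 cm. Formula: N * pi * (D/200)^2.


(D/200)^2 = (34.2/200)^2 = 0.171^2 = 0.029241
Individual BA = 3.141593 * 0.029241 = 0.0918633 m^2
Stand BA = 427 * 0.0918633 = 39.2256 ≈ 39.23 m^2/ha

39.23 m^2/ha


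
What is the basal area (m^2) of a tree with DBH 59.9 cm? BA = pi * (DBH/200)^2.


D/200 = 59.9/200 = 0.2995 m
(D/200)^2 = 0.2995^2 = 0.08970025
BA = 3.141593 * 0.08970025 = 0.281802 ≈ 0.2818 m^2

0.2818 m^2


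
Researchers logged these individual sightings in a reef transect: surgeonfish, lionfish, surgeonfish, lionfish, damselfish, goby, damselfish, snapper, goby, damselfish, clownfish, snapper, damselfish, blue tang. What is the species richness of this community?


Total individuals logged = 14
Distinct species (count of individuals): surgeonfish (2), lionfish (2), damselfish (4), goby (2), snapper (2), clownfish (1), blue tang (1)
Species richness = number of distinct species = 7

7


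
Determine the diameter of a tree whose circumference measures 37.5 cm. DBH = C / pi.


DBH = C / pi = 37.5 / 3.141593 = 11.9366 ≈ 11.94 cm

11.94 cm


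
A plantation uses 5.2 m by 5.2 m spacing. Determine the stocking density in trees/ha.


N = 10000 / 5.2^2 = 10000 / 27.04 = 369.822 ≈ 370 trees/ha

370 trees/ha


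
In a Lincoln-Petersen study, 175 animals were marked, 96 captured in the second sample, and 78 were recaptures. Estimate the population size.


N = M * C / R = 175 * 96 / 78 = 16800 / 78 = 215.38 ≈ 215

215 individuals


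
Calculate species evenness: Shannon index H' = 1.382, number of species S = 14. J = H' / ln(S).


ln(14) = 2.63906
J = H' / ln(S) = 1.382 / 2.63906 = 0.523671 ≈ 0.5237

0.5237


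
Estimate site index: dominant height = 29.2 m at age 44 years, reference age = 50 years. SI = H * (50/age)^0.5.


50/44 = 1.13636
(1.13636)^0.5 = 1.06600
SI = 29.2 * 1.06600 = 31.1272 ≈ 31.1 m

31.1 m


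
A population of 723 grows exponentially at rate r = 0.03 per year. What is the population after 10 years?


r*t = 0.03 * 10 = 0.3
exp(0.3) = 1.34986
N = 723 * 1.34986 = 975.949 ≈ 976

976


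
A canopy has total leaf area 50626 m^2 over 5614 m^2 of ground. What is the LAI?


LAI = 50626 / 5614 = 9.0178 ≈ 9.02

9.02


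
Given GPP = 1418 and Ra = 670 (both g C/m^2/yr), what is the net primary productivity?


NPP = GPP - Ra = 1418 - 670 = 748 g C/m^2/yr

748 g C/m^2/yr


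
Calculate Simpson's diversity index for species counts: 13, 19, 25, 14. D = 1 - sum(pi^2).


Total N = 13 + 19 + 25 + 14 = 71
Per-species terms:
  p = 13/71 = 0.183099; p^2 = 0.183099^2 = 0.033525
  p = 19/71 = 0.267606; p^2 = 0.267606^2 = 0.071613
  p = 25/71 = 0.352113; p^2 = 0.352113^2 = 0.123984
  p = 14/71 = 0.197183; p^2 = 0.197183^2 = 0.038881
sum(p^2) = 0.033525 + 0.071613 + 0.123984 + 0.038881 = 0.268003
D = 1 - 0.268003 = 0.731997 ≈ 0.7320

0.7320


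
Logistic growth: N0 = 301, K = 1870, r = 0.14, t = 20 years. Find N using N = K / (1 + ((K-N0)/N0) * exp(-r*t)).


(K - N0)/N0 = (1870 - 301)/301 = 1569/301 = 5.21262
r*t = 0.14 * 20 = 2.8; exp(-2.8) = 0.0608101
5.21262 * 0.0608101 = 0.316980
1 + 0.316980 = 1.31698
N = 1870 / 1.31698 = 1419.92 ≈ 1420

1420


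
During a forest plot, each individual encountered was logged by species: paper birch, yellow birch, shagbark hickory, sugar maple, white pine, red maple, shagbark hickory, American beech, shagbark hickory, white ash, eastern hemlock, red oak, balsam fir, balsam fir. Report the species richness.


Total individuals logged = 14
Distinct species (count of individuals): paper birch (1), yellow birch (1), shagbark hickory (3), sugar maple (1), white pine (1), red maple (1), American beech (1), white ash (1), eastern hemlock (1), red oak (1), balsam fir (2)
Species richness = number of distinct species = 11

11


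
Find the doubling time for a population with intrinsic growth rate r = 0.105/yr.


td = ln(2) / 0.105 = 0.693147 / 0.105 = 6.60140 ≈ 6.6 years

6.6 years


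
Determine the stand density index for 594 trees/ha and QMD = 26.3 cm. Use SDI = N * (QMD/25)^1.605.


QMD/25 = 26.3/25 = 1.052
(1.052)^1.605 = exp(1.605 * ln(1.052)) = exp(1.605 * 0.0506931) = exp(0.0813624) = 1.08476
SDI = 594 * 1.08476 = 644.347 ≈ 644

644


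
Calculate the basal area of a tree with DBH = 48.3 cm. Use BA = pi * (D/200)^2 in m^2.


D/200 = 48.3/200 = 0.2415 m
(D/200)^2 = 0.2415^2 = 0.05832225
BA = 3.141593 * 0.05832225 = 0.183225 ≈ 0.1832 m^2

0.1832 m^2


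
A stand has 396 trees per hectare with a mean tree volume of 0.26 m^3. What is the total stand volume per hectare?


V_stand = 396 * 0.26 = 102.96 ≈ 103.0 m^3/ha

103.0 m^3/ha


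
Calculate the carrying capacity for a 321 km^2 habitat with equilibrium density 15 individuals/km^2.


K = 15 * 321 = 4815 individuals

4815 individuals


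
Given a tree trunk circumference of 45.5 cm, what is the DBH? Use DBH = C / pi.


DBH = C / pi = 45.5 / 3.141593 = 14.4831 ≈ 14.48 cm

14.48 cm


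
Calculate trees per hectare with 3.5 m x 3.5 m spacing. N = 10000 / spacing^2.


N = 10000 / 3.5^2 = 10000 / 12.25 = 816.327 ≈ 816 trees/ha

816 trees/ha


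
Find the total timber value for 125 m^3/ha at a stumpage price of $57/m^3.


Value = 125 * 57 = $7125/ha

$7125/ha


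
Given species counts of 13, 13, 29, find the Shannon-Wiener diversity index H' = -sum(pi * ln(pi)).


Total N = 13 + 13 + 29 = 55
Per-species terms:
  p = 13/55 = 0.236364; ln(p) = -1.442382; p*ln(p) = 0.236364 * (-1.442382) = -0.340927
  p = 13/55 = 0.236364; ln(p) = -1.442382; p*ln(p) = 0.236364 * (-1.442382) = -0.340927
  p = 29/55 = 0.527273; ln(p) = -0.640037; p*ln(p) = 0.527273 * (-0.640037) = -0.337474
sum(p*ln(p)) = (-0.340927) + (-0.340927) + (-0.337474) = -1.019328
H' = -(-1.019328) = 1.019328 ≈ 1.0193

1.0193
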